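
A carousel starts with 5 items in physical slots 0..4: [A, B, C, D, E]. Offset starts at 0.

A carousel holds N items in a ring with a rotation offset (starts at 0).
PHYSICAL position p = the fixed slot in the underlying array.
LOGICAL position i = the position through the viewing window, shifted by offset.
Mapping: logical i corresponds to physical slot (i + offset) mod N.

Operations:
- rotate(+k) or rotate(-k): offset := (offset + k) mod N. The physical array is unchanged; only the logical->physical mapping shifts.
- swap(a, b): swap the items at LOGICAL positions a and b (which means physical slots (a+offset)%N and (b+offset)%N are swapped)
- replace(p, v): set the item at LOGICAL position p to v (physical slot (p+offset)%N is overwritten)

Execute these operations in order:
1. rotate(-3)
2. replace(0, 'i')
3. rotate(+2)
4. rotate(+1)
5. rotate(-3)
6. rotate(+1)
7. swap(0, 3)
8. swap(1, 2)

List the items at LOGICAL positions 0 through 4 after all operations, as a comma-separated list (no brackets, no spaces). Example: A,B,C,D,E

Answer: B,A,E,D,i

Derivation:
After op 1 (rotate(-3)): offset=2, physical=[A,B,C,D,E], logical=[C,D,E,A,B]
After op 2 (replace(0, 'i')): offset=2, physical=[A,B,i,D,E], logical=[i,D,E,A,B]
After op 3 (rotate(+2)): offset=4, physical=[A,B,i,D,E], logical=[E,A,B,i,D]
After op 4 (rotate(+1)): offset=0, physical=[A,B,i,D,E], logical=[A,B,i,D,E]
After op 5 (rotate(-3)): offset=2, physical=[A,B,i,D,E], logical=[i,D,E,A,B]
After op 6 (rotate(+1)): offset=3, physical=[A,B,i,D,E], logical=[D,E,A,B,i]
After op 7 (swap(0, 3)): offset=3, physical=[A,D,i,B,E], logical=[B,E,A,D,i]
After op 8 (swap(1, 2)): offset=3, physical=[E,D,i,B,A], logical=[B,A,E,D,i]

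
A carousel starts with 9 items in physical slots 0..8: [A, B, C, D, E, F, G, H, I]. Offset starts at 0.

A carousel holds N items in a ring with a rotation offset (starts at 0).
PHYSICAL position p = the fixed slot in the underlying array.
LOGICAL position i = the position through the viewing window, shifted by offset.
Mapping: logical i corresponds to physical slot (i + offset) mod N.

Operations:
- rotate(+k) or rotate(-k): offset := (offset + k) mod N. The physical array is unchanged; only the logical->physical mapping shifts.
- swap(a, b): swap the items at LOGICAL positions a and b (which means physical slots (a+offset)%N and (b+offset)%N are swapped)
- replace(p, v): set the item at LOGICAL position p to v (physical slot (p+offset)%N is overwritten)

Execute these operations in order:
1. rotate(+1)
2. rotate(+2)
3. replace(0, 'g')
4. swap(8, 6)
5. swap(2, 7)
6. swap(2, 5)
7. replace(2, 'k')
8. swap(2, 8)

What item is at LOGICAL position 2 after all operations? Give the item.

After op 1 (rotate(+1)): offset=1, physical=[A,B,C,D,E,F,G,H,I], logical=[B,C,D,E,F,G,H,I,A]
After op 2 (rotate(+2)): offset=3, physical=[A,B,C,D,E,F,G,H,I], logical=[D,E,F,G,H,I,A,B,C]
After op 3 (replace(0, 'g')): offset=3, physical=[A,B,C,g,E,F,G,H,I], logical=[g,E,F,G,H,I,A,B,C]
After op 4 (swap(8, 6)): offset=3, physical=[C,B,A,g,E,F,G,H,I], logical=[g,E,F,G,H,I,C,B,A]
After op 5 (swap(2, 7)): offset=3, physical=[C,F,A,g,E,B,G,H,I], logical=[g,E,B,G,H,I,C,F,A]
After op 6 (swap(2, 5)): offset=3, physical=[C,F,A,g,E,I,G,H,B], logical=[g,E,I,G,H,B,C,F,A]
After op 7 (replace(2, 'k')): offset=3, physical=[C,F,A,g,E,k,G,H,B], logical=[g,E,k,G,H,B,C,F,A]
After op 8 (swap(2, 8)): offset=3, physical=[C,F,k,g,E,A,G,H,B], logical=[g,E,A,G,H,B,C,F,k]

Answer: A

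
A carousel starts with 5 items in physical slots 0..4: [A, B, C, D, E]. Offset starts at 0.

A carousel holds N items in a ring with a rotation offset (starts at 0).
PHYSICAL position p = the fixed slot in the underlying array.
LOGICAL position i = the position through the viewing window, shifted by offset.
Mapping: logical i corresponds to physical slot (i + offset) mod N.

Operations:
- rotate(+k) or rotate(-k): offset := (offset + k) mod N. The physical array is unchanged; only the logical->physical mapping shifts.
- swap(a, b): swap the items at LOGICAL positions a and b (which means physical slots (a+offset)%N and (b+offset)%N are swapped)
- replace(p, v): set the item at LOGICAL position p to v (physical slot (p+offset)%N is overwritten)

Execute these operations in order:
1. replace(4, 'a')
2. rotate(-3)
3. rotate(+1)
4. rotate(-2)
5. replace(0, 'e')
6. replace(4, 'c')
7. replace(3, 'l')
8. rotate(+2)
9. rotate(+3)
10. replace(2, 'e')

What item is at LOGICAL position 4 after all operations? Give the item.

After op 1 (replace(4, 'a')): offset=0, physical=[A,B,C,D,a], logical=[A,B,C,D,a]
After op 2 (rotate(-3)): offset=2, physical=[A,B,C,D,a], logical=[C,D,a,A,B]
After op 3 (rotate(+1)): offset=3, physical=[A,B,C,D,a], logical=[D,a,A,B,C]
After op 4 (rotate(-2)): offset=1, physical=[A,B,C,D,a], logical=[B,C,D,a,A]
After op 5 (replace(0, 'e')): offset=1, physical=[A,e,C,D,a], logical=[e,C,D,a,A]
After op 6 (replace(4, 'c')): offset=1, physical=[c,e,C,D,a], logical=[e,C,D,a,c]
After op 7 (replace(3, 'l')): offset=1, physical=[c,e,C,D,l], logical=[e,C,D,l,c]
After op 8 (rotate(+2)): offset=3, physical=[c,e,C,D,l], logical=[D,l,c,e,C]
After op 9 (rotate(+3)): offset=1, physical=[c,e,C,D,l], logical=[e,C,D,l,c]
After op 10 (replace(2, 'e')): offset=1, physical=[c,e,C,e,l], logical=[e,C,e,l,c]

Answer: c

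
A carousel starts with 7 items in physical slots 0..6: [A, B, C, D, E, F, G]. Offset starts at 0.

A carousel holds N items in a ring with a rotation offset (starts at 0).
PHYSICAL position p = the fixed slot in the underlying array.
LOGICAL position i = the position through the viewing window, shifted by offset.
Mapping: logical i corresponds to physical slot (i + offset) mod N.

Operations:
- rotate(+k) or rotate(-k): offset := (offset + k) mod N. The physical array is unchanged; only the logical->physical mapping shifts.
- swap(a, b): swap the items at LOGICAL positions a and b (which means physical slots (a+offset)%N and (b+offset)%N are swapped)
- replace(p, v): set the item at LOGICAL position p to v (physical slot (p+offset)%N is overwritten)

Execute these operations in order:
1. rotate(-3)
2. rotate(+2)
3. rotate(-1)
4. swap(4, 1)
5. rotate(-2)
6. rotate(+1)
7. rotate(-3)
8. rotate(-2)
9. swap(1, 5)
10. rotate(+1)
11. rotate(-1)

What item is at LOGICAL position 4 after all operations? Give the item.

Answer: D

Derivation:
After op 1 (rotate(-3)): offset=4, physical=[A,B,C,D,E,F,G], logical=[E,F,G,A,B,C,D]
After op 2 (rotate(+2)): offset=6, physical=[A,B,C,D,E,F,G], logical=[G,A,B,C,D,E,F]
After op 3 (rotate(-1)): offset=5, physical=[A,B,C,D,E,F,G], logical=[F,G,A,B,C,D,E]
After op 4 (swap(4, 1)): offset=5, physical=[A,B,G,D,E,F,C], logical=[F,C,A,B,G,D,E]
After op 5 (rotate(-2)): offset=3, physical=[A,B,G,D,E,F,C], logical=[D,E,F,C,A,B,G]
After op 6 (rotate(+1)): offset=4, physical=[A,B,G,D,E,F,C], logical=[E,F,C,A,B,G,D]
After op 7 (rotate(-3)): offset=1, physical=[A,B,G,D,E,F,C], logical=[B,G,D,E,F,C,A]
After op 8 (rotate(-2)): offset=6, physical=[A,B,G,D,E,F,C], logical=[C,A,B,G,D,E,F]
After op 9 (swap(1, 5)): offset=6, physical=[E,B,G,D,A,F,C], logical=[C,E,B,G,D,A,F]
After op 10 (rotate(+1)): offset=0, physical=[E,B,G,D,A,F,C], logical=[E,B,G,D,A,F,C]
After op 11 (rotate(-1)): offset=6, physical=[E,B,G,D,A,F,C], logical=[C,E,B,G,D,A,F]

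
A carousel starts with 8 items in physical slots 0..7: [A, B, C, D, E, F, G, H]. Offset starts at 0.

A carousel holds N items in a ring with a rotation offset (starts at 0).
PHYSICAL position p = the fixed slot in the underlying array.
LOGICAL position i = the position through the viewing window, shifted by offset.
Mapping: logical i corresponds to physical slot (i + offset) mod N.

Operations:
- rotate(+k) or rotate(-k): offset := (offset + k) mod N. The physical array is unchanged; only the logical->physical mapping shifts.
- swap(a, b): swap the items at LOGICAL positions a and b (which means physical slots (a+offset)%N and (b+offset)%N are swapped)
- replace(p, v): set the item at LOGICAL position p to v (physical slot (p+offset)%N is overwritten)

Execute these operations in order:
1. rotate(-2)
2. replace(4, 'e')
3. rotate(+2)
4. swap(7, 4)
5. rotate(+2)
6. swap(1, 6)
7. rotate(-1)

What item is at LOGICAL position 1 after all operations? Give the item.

After op 1 (rotate(-2)): offset=6, physical=[A,B,C,D,E,F,G,H], logical=[G,H,A,B,C,D,E,F]
After op 2 (replace(4, 'e')): offset=6, physical=[A,B,e,D,E,F,G,H], logical=[G,H,A,B,e,D,E,F]
After op 3 (rotate(+2)): offset=0, physical=[A,B,e,D,E,F,G,H], logical=[A,B,e,D,E,F,G,H]
After op 4 (swap(7, 4)): offset=0, physical=[A,B,e,D,H,F,G,E], logical=[A,B,e,D,H,F,G,E]
After op 5 (rotate(+2)): offset=2, physical=[A,B,e,D,H,F,G,E], logical=[e,D,H,F,G,E,A,B]
After op 6 (swap(1, 6)): offset=2, physical=[D,B,e,A,H,F,G,E], logical=[e,A,H,F,G,E,D,B]
After op 7 (rotate(-1)): offset=1, physical=[D,B,e,A,H,F,G,E], logical=[B,e,A,H,F,G,E,D]

Answer: e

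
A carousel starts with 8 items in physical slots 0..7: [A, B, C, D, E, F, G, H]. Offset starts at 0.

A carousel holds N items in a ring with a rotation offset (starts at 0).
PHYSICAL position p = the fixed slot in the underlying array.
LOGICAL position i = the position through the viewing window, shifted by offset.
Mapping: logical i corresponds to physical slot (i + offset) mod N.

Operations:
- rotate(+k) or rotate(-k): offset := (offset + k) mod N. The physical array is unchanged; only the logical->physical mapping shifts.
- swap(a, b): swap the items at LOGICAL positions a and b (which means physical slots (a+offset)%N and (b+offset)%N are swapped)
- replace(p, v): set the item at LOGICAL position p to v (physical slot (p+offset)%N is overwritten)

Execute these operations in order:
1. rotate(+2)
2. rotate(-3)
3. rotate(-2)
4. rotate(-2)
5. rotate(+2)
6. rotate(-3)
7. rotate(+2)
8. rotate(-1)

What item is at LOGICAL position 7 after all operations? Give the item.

Answer: C

Derivation:
After op 1 (rotate(+2)): offset=2, physical=[A,B,C,D,E,F,G,H], logical=[C,D,E,F,G,H,A,B]
After op 2 (rotate(-3)): offset=7, physical=[A,B,C,D,E,F,G,H], logical=[H,A,B,C,D,E,F,G]
After op 3 (rotate(-2)): offset=5, physical=[A,B,C,D,E,F,G,H], logical=[F,G,H,A,B,C,D,E]
After op 4 (rotate(-2)): offset=3, physical=[A,B,C,D,E,F,G,H], logical=[D,E,F,G,H,A,B,C]
After op 5 (rotate(+2)): offset=5, physical=[A,B,C,D,E,F,G,H], logical=[F,G,H,A,B,C,D,E]
After op 6 (rotate(-3)): offset=2, physical=[A,B,C,D,E,F,G,H], logical=[C,D,E,F,G,H,A,B]
After op 7 (rotate(+2)): offset=4, physical=[A,B,C,D,E,F,G,H], logical=[E,F,G,H,A,B,C,D]
After op 8 (rotate(-1)): offset=3, physical=[A,B,C,D,E,F,G,H], logical=[D,E,F,G,H,A,B,C]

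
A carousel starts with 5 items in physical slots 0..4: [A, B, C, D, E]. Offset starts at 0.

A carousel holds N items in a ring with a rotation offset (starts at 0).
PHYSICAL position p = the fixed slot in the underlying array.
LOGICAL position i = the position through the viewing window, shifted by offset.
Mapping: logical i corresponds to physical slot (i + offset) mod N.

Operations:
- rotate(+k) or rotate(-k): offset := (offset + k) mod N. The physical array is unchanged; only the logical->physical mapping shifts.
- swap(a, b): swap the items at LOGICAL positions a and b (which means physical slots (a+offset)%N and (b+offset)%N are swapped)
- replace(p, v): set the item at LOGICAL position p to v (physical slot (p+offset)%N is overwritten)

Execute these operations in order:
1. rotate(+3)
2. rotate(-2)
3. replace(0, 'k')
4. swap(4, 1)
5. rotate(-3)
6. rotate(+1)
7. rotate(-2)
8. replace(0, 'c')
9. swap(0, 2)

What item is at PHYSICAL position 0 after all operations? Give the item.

Answer: C

Derivation:
After op 1 (rotate(+3)): offset=3, physical=[A,B,C,D,E], logical=[D,E,A,B,C]
After op 2 (rotate(-2)): offset=1, physical=[A,B,C,D,E], logical=[B,C,D,E,A]
After op 3 (replace(0, 'k')): offset=1, physical=[A,k,C,D,E], logical=[k,C,D,E,A]
After op 4 (swap(4, 1)): offset=1, physical=[C,k,A,D,E], logical=[k,A,D,E,C]
After op 5 (rotate(-3)): offset=3, physical=[C,k,A,D,E], logical=[D,E,C,k,A]
After op 6 (rotate(+1)): offset=4, physical=[C,k,A,D,E], logical=[E,C,k,A,D]
After op 7 (rotate(-2)): offset=2, physical=[C,k,A,D,E], logical=[A,D,E,C,k]
After op 8 (replace(0, 'c')): offset=2, physical=[C,k,c,D,E], logical=[c,D,E,C,k]
After op 9 (swap(0, 2)): offset=2, physical=[C,k,E,D,c], logical=[E,D,c,C,k]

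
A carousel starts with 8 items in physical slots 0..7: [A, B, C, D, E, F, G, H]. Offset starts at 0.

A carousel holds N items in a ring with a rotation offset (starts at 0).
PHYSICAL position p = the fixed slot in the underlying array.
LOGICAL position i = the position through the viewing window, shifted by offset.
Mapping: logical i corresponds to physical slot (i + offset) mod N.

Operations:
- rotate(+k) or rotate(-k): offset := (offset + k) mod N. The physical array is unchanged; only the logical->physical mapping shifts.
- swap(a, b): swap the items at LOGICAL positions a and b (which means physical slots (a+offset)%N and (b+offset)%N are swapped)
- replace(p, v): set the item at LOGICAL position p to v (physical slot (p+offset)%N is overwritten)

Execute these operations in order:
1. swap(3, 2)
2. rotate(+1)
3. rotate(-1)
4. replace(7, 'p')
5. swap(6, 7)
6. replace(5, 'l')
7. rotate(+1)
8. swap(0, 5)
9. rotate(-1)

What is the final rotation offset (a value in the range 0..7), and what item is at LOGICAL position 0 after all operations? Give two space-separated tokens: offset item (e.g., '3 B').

Answer: 0 A

Derivation:
After op 1 (swap(3, 2)): offset=0, physical=[A,B,D,C,E,F,G,H], logical=[A,B,D,C,E,F,G,H]
After op 2 (rotate(+1)): offset=1, physical=[A,B,D,C,E,F,G,H], logical=[B,D,C,E,F,G,H,A]
After op 3 (rotate(-1)): offset=0, physical=[A,B,D,C,E,F,G,H], logical=[A,B,D,C,E,F,G,H]
After op 4 (replace(7, 'p')): offset=0, physical=[A,B,D,C,E,F,G,p], logical=[A,B,D,C,E,F,G,p]
After op 5 (swap(6, 7)): offset=0, physical=[A,B,D,C,E,F,p,G], logical=[A,B,D,C,E,F,p,G]
After op 6 (replace(5, 'l')): offset=0, physical=[A,B,D,C,E,l,p,G], logical=[A,B,D,C,E,l,p,G]
After op 7 (rotate(+1)): offset=1, physical=[A,B,D,C,E,l,p,G], logical=[B,D,C,E,l,p,G,A]
After op 8 (swap(0, 5)): offset=1, physical=[A,p,D,C,E,l,B,G], logical=[p,D,C,E,l,B,G,A]
After op 9 (rotate(-1)): offset=0, physical=[A,p,D,C,E,l,B,G], logical=[A,p,D,C,E,l,B,G]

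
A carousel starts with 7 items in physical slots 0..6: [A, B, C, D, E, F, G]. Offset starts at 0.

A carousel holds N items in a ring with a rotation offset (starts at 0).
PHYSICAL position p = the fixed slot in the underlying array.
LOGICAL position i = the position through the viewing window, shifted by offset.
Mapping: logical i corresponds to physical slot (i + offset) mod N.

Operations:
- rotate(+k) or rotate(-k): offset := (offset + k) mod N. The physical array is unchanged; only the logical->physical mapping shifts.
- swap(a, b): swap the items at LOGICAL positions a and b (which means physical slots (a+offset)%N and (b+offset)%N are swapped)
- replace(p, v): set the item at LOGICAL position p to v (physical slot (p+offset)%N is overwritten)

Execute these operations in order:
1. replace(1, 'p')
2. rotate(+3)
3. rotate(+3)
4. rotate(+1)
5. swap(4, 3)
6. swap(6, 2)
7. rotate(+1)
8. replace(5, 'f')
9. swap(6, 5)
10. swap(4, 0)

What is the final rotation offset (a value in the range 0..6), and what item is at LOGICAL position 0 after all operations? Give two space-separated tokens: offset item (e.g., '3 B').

After op 1 (replace(1, 'p')): offset=0, physical=[A,p,C,D,E,F,G], logical=[A,p,C,D,E,F,G]
After op 2 (rotate(+3)): offset=3, physical=[A,p,C,D,E,F,G], logical=[D,E,F,G,A,p,C]
After op 3 (rotate(+3)): offset=6, physical=[A,p,C,D,E,F,G], logical=[G,A,p,C,D,E,F]
After op 4 (rotate(+1)): offset=0, physical=[A,p,C,D,E,F,G], logical=[A,p,C,D,E,F,G]
After op 5 (swap(4, 3)): offset=0, physical=[A,p,C,E,D,F,G], logical=[A,p,C,E,D,F,G]
After op 6 (swap(6, 2)): offset=0, physical=[A,p,G,E,D,F,C], logical=[A,p,G,E,D,F,C]
After op 7 (rotate(+1)): offset=1, physical=[A,p,G,E,D,F,C], logical=[p,G,E,D,F,C,A]
After op 8 (replace(5, 'f')): offset=1, physical=[A,p,G,E,D,F,f], logical=[p,G,E,D,F,f,A]
After op 9 (swap(6, 5)): offset=1, physical=[f,p,G,E,D,F,A], logical=[p,G,E,D,F,A,f]
After op 10 (swap(4, 0)): offset=1, physical=[f,F,G,E,D,p,A], logical=[F,G,E,D,p,A,f]

Answer: 1 F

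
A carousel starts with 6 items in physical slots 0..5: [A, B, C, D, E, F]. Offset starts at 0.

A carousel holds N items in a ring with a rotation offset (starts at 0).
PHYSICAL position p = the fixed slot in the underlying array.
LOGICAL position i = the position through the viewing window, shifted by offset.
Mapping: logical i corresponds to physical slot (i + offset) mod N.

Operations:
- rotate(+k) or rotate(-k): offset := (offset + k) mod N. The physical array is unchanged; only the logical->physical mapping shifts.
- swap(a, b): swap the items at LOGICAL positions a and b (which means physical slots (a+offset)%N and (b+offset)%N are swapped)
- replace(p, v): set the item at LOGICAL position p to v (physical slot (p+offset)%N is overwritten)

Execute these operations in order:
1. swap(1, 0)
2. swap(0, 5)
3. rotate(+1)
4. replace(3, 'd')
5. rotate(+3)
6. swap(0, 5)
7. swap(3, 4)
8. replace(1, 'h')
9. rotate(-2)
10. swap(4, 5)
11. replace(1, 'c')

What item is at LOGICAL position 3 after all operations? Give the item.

After op 1 (swap(1, 0)): offset=0, physical=[B,A,C,D,E,F], logical=[B,A,C,D,E,F]
After op 2 (swap(0, 5)): offset=0, physical=[F,A,C,D,E,B], logical=[F,A,C,D,E,B]
After op 3 (rotate(+1)): offset=1, physical=[F,A,C,D,E,B], logical=[A,C,D,E,B,F]
After op 4 (replace(3, 'd')): offset=1, physical=[F,A,C,D,d,B], logical=[A,C,D,d,B,F]
After op 5 (rotate(+3)): offset=4, physical=[F,A,C,D,d,B], logical=[d,B,F,A,C,D]
After op 6 (swap(0, 5)): offset=4, physical=[F,A,C,d,D,B], logical=[D,B,F,A,C,d]
After op 7 (swap(3, 4)): offset=4, physical=[F,C,A,d,D,B], logical=[D,B,F,C,A,d]
After op 8 (replace(1, 'h')): offset=4, physical=[F,C,A,d,D,h], logical=[D,h,F,C,A,d]
After op 9 (rotate(-2)): offset=2, physical=[F,C,A,d,D,h], logical=[A,d,D,h,F,C]
After op 10 (swap(4, 5)): offset=2, physical=[C,F,A,d,D,h], logical=[A,d,D,h,C,F]
After op 11 (replace(1, 'c')): offset=2, physical=[C,F,A,c,D,h], logical=[A,c,D,h,C,F]

Answer: h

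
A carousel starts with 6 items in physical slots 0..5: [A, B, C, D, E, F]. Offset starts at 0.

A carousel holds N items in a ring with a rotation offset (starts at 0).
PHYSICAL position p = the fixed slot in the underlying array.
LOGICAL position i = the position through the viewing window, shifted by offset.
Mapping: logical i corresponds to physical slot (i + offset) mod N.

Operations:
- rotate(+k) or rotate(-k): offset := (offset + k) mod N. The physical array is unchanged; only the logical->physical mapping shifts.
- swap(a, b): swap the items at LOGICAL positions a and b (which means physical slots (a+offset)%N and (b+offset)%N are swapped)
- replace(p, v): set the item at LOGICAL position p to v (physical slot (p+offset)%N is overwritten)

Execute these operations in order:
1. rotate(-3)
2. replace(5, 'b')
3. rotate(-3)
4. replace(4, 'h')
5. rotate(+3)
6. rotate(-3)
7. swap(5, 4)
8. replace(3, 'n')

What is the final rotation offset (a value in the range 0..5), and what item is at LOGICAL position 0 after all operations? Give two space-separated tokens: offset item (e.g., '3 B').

After op 1 (rotate(-3)): offset=3, physical=[A,B,C,D,E,F], logical=[D,E,F,A,B,C]
After op 2 (replace(5, 'b')): offset=3, physical=[A,B,b,D,E,F], logical=[D,E,F,A,B,b]
After op 3 (rotate(-3)): offset=0, physical=[A,B,b,D,E,F], logical=[A,B,b,D,E,F]
After op 4 (replace(4, 'h')): offset=0, physical=[A,B,b,D,h,F], logical=[A,B,b,D,h,F]
After op 5 (rotate(+3)): offset=3, physical=[A,B,b,D,h,F], logical=[D,h,F,A,B,b]
After op 6 (rotate(-3)): offset=0, physical=[A,B,b,D,h,F], logical=[A,B,b,D,h,F]
After op 7 (swap(5, 4)): offset=0, physical=[A,B,b,D,F,h], logical=[A,B,b,D,F,h]
After op 8 (replace(3, 'n')): offset=0, physical=[A,B,b,n,F,h], logical=[A,B,b,n,F,h]

Answer: 0 A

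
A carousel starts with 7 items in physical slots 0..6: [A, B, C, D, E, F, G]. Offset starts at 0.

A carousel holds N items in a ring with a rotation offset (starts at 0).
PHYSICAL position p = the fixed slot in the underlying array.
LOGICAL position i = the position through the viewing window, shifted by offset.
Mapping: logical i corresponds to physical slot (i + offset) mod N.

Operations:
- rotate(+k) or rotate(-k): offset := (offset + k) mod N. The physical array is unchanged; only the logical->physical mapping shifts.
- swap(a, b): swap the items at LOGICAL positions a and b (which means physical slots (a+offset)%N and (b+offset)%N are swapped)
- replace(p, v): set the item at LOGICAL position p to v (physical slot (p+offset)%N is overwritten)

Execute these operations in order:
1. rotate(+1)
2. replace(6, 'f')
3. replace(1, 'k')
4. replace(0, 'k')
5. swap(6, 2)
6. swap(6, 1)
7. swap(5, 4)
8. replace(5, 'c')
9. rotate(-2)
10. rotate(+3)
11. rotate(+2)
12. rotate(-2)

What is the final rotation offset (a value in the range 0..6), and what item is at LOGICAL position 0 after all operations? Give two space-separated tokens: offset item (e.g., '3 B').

After op 1 (rotate(+1)): offset=1, physical=[A,B,C,D,E,F,G], logical=[B,C,D,E,F,G,A]
After op 2 (replace(6, 'f')): offset=1, physical=[f,B,C,D,E,F,G], logical=[B,C,D,E,F,G,f]
After op 3 (replace(1, 'k')): offset=1, physical=[f,B,k,D,E,F,G], logical=[B,k,D,E,F,G,f]
After op 4 (replace(0, 'k')): offset=1, physical=[f,k,k,D,E,F,G], logical=[k,k,D,E,F,G,f]
After op 5 (swap(6, 2)): offset=1, physical=[D,k,k,f,E,F,G], logical=[k,k,f,E,F,G,D]
After op 6 (swap(6, 1)): offset=1, physical=[k,k,D,f,E,F,G], logical=[k,D,f,E,F,G,k]
After op 7 (swap(5, 4)): offset=1, physical=[k,k,D,f,E,G,F], logical=[k,D,f,E,G,F,k]
After op 8 (replace(5, 'c')): offset=1, physical=[k,k,D,f,E,G,c], logical=[k,D,f,E,G,c,k]
After op 9 (rotate(-2)): offset=6, physical=[k,k,D,f,E,G,c], logical=[c,k,k,D,f,E,G]
After op 10 (rotate(+3)): offset=2, physical=[k,k,D,f,E,G,c], logical=[D,f,E,G,c,k,k]
After op 11 (rotate(+2)): offset=4, physical=[k,k,D,f,E,G,c], logical=[E,G,c,k,k,D,f]
After op 12 (rotate(-2)): offset=2, physical=[k,k,D,f,E,G,c], logical=[D,f,E,G,c,k,k]

Answer: 2 D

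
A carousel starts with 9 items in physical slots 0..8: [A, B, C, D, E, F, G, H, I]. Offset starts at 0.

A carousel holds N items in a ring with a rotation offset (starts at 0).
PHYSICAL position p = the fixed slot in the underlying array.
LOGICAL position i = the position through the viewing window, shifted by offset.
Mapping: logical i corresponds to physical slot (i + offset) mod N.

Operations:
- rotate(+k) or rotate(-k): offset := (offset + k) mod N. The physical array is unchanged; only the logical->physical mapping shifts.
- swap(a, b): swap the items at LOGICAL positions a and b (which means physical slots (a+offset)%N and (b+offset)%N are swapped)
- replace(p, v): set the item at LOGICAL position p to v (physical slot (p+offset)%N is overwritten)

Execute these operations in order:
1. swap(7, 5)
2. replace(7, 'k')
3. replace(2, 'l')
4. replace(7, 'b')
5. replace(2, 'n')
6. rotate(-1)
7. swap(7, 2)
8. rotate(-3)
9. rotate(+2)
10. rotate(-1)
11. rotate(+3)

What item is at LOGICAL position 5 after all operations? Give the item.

After op 1 (swap(7, 5)): offset=0, physical=[A,B,C,D,E,H,G,F,I], logical=[A,B,C,D,E,H,G,F,I]
After op 2 (replace(7, 'k')): offset=0, physical=[A,B,C,D,E,H,G,k,I], logical=[A,B,C,D,E,H,G,k,I]
After op 3 (replace(2, 'l')): offset=0, physical=[A,B,l,D,E,H,G,k,I], logical=[A,B,l,D,E,H,G,k,I]
After op 4 (replace(7, 'b')): offset=0, physical=[A,B,l,D,E,H,G,b,I], logical=[A,B,l,D,E,H,G,b,I]
After op 5 (replace(2, 'n')): offset=0, physical=[A,B,n,D,E,H,G,b,I], logical=[A,B,n,D,E,H,G,b,I]
After op 6 (rotate(-1)): offset=8, physical=[A,B,n,D,E,H,G,b,I], logical=[I,A,B,n,D,E,H,G,b]
After op 7 (swap(7, 2)): offset=8, physical=[A,G,n,D,E,H,B,b,I], logical=[I,A,G,n,D,E,H,B,b]
After op 8 (rotate(-3)): offset=5, physical=[A,G,n,D,E,H,B,b,I], logical=[H,B,b,I,A,G,n,D,E]
After op 9 (rotate(+2)): offset=7, physical=[A,G,n,D,E,H,B,b,I], logical=[b,I,A,G,n,D,E,H,B]
After op 10 (rotate(-1)): offset=6, physical=[A,G,n,D,E,H,B,b,I], logical=[B,b,I,A,G,n,D,E,H]
After op 11 (rotate(+3)): offset=0, physical=[A,G,n,D,E,H,B,b,I], logical=[A,G,n,D,E,H,B,b,I]

Answer: H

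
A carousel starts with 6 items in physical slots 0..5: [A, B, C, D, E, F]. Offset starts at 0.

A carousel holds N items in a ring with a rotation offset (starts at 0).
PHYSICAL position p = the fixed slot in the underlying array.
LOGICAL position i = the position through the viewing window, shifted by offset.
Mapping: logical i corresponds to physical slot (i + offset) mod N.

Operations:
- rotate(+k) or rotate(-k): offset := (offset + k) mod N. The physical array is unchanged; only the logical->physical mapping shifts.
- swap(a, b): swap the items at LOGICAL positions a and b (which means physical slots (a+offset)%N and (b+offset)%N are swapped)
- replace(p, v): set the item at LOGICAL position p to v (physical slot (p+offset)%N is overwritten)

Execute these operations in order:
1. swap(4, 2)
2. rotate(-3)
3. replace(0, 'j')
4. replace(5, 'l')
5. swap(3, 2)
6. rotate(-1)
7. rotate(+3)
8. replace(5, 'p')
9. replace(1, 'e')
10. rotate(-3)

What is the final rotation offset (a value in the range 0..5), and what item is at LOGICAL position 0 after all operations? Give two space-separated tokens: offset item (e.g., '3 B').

Answer: 2 l

Derivation:
After op 1 (swap(4, 2)): offset=0, physical=[A,B,E,D,C,F], logical=[A,B,E,D,C,F]
After op 2 (rotate(-3)): offset=3, physical=[A,B,E,D,C,F], logical=[D,C,F,A,B,E]
After op 3 (replace(0, 'j')): offset=3, physical=[A,B,E,j,C,F], logical=[j,C,F,A,B,E]
After op 4 (replace(5, 'l')): offset=3, physical=[A,B,l,j,C,F], logical=[j,C,F,A,B,l]
After op 5 (swap(3, 2)): offset=3, physical=[F,B,l,j,C,A], logical=[j,C,A,F,B,l]
After op 6 (rotate(-1)): offset=2, physical=[F,B,l,j,C,A], logical=[l,j,C,A,F,B]
After op 7 (rotate(+3)): offset=5, physical=[F,B,l,j,C,A], logical=[A,F,B,l,j,C]
After op 8 (replace(5, 'p')): offset=5, physical=[F,B,l,j,p,A], logical=[A,F,B,l,j,p]
After op 9 (replace(1, 'e')): offset=5, physical=[e,B,l,j,p,A], logical=[A,e,B,l,j,p]
After op 10 (rotate(-3)): offset=2, physical=[e,B,l,j,p,A], logical=[l,j,p,A,e,B]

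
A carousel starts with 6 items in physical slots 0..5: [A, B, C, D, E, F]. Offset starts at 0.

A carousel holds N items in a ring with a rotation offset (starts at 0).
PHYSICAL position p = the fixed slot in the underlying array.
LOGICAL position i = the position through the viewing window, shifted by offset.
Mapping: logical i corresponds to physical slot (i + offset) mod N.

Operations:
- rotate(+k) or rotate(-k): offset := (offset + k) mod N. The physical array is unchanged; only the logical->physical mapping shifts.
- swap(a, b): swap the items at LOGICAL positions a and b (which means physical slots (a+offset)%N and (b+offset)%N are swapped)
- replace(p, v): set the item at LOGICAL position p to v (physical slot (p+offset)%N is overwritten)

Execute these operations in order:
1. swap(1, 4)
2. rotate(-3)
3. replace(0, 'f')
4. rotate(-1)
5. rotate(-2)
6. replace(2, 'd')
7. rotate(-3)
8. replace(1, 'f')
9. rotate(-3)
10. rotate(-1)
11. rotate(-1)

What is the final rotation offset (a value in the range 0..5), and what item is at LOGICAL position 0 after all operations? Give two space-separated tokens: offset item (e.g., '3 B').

Answer: 4 f

Derivation:
After op 1 (swap(1, 4)): offset=0, physical=[A,E,C,D,B,F], logical=[A,E,C,D,B,F]
After op 2 (rotate(-3)): offset=3, physical=[A,E,C,D,B,F], logical=[D,B,F,A,E,C]
After op 3 (replace(0, 'f')): offset=3, physical=[A,E,C,f,B,F], logical=[f,B,F,A,E,C]
After op 4 (rotate(-1)): offset=2, physical=[A,E,C,f,B,F], logical=[C,f,B,F,A,E]
After op 5 (rotate(-2)): offset=0, physical=[A,E,C,f,B,F], logical=[A,E,C,f,B,F]
After op 6 (replace(2, 'd')): offset=0, physical=[A,E,d,f,B,F], logical=[A,E,d,f,B,F]
After op 7 (rotate(-3)): offset=3, physical=[A,E,d,f,B,F], logical=[f,B,F,A,E,d]
After op 8 (replace(1, 'f')): offset=3, physical=[A,E,d,f,f,F], logical=[f,f,F,A,E,d]
After op 9 (rotate(-3)): offset=0, physical=[A,E,d,f,f,F], logical=[A,E,d,f,f,F]
After op 10 (rotate(-1)): offset=5, physical=[A,E,d,f,f,F], logical=[F,A,E,d,f,f]
After op 11 (rotate(-1)): offset=4, physical=[A,E,d,f,f,F], logical=[f,F,A,E,d,f]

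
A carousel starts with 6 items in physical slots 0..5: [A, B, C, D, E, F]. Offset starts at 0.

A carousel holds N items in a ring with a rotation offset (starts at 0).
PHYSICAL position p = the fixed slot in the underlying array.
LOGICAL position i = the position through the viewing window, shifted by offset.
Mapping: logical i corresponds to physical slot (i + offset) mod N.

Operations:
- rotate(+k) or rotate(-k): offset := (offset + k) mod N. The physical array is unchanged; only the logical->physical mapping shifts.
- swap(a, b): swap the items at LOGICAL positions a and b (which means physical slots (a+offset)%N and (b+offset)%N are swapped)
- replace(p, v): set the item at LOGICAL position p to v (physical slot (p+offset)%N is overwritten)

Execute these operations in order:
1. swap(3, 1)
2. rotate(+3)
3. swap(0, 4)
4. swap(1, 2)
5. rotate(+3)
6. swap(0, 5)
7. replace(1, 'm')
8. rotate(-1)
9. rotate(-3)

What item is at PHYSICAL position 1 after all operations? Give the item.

After op 1 (swap(3, 1)): offset=0, physical=[A,D,C,B,E,F], logical=[A,D,C,B,E,F]
After op 2 (rotate(+3)): offset=3, physical=[A,D,C,B,E,F], logical=[B,E,F,A,D,C]
After op 3 (swap(0, 4)): offset=3, physical=[A,B,C,D,E,F], logical=[D,E,F,A,B,C]
After op 4 (swap(1, 2)): offset=3, physical=[A,B,C,D,F,E], logical=[D,F,E,A,B,C]
After op 5 (rotate(+3)): offset=0, physical=[A,B,C,D,F,E], logical=[A,B,C,D,F,E]
After op 6 (swap(0, 5)): offset=0, physical=[E,B,C,D,F,A], logical=[E,B,C,D,F,A]
After op 7 (replace(1, 'm')): offset=0, physical=[E,m,C,D,F,A], logical=[E,m,C,D,F,A]
After op 8 (rotate(-1)): offset=5, physical=[E,m,C,D,F,A], logical=[A,E,m,C,D,F]
After op 9 (rotate(-3)): offset=2, physical=[E,m,C,D,F,A], logical=[C,D,F,A,E,m]

Answer: m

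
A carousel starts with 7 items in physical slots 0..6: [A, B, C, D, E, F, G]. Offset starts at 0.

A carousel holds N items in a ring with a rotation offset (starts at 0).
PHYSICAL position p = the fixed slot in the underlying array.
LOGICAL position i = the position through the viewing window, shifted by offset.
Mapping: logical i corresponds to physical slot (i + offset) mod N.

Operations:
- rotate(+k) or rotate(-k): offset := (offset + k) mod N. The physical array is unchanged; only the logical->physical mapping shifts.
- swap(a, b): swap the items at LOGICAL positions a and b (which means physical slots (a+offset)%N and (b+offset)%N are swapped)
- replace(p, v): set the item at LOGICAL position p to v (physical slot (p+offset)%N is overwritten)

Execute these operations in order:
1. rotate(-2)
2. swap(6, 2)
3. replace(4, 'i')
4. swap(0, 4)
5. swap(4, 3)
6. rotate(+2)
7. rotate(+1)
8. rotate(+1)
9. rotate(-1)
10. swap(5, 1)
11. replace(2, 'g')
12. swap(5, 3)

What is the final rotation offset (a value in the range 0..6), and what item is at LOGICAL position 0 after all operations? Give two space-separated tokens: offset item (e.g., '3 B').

Answer: 1 F

Derivation:
After op 1 (rotate(-2)): offset=5, physical=[A,B,C,D,E,F,G], logical=[F,G,A,B,C,D,E]
After op 2 (swap(6, 2)): offset=5, physical=[E,B,C,D,A,F,G], logical=[F,G,E,B,C,D,A]
After op 3 (replace(4, 'i')): offset=5, physical=[E,B,i,D,A,F,G], logical=[F,G,E,B,i,D,A]
After op 4 (swap(0, 4)): offset=5, physical=[E,B,F,D,A,i,G], logical=[i,G,E,B,F,D,A]
After op 5 (swap(4, 3)): offset=5, physical=[E,F,B,D,A,i,G], logical=[i,G,E,F,B,D,A]
After op 6 (rotate(+2)): offset=0, physical=[E,F,B,D,A,i,G], logical=[E,F,B,D,A,i,G]
After op 7 (rotate(+1)): offset=1, physical=[E,F,B,D,A,i,G], logical=[F,B,D,A,i,G,E]
After op 8 (rotate(+1)): offset=2, physical=[E,F,B,D,A,i,G], logical=[B,D,A,i,G,E,F]
After op 9 (rotate(-1)): offset=1, physical=[E,F,B,D,A,i,G], logical=[F,B,D,A,i,G,E]
After op 10 (swap(5, 1)): offset=1, physical=[E,F,G,D,A,i,B], logical=[F,G,D,A,i,B,E]
After op 11 (replace(2, 'g')): offset=1, physical=[E,F,G,g,A,i,B], logical=[F,G,g,A,i,B,E]
After op 12 (swap(5, 3)): offset=1, physical=[E,F,G,g,B,i,A], logical=[F,G,g,B,i,A,E]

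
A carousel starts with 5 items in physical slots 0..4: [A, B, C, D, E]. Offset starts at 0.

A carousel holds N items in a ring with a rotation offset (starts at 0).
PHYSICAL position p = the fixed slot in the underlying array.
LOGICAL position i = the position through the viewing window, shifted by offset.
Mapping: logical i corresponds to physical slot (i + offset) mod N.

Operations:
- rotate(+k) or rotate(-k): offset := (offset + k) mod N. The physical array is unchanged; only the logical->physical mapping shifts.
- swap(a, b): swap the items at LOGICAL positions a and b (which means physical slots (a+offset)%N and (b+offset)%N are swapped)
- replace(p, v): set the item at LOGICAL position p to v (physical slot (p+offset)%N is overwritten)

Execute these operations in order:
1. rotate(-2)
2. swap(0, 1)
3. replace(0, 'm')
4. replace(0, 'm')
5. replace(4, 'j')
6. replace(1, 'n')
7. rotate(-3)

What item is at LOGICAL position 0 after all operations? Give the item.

Answer: A

Derivation:
After op 1 (rotate(-2)): offset=3, physical=[A,B,C,D,E], logical=[D,E,A,B,C]
After op 2 (swap(0, 1)): offset=3, physical=[A,B,C,E,D], logical=[E,D,A,B,C]
After op 3 (replace(0, 'm')): offset=3, physical=[A,B,C,m,D], logical=[m,D,A,B,C]
After op 4 (replace(0, 'm')): offset=3, physical=[A,B,C,m,D], logical=[m,D,A,B,C]
After op 5 (replace(4, 'j')): offset=3, physical=[A,B,j,m,D], logical=[m,D,A,B,j]
After op 6 (replace(1, 'n')): offset=3, physical=[A,B,j,m,n], logical=[m,n,A,B,j]
After op 7 (rotate(-3)): offset=0, physical=[A,B,j,m,n], logical=[A,B,j,m,n]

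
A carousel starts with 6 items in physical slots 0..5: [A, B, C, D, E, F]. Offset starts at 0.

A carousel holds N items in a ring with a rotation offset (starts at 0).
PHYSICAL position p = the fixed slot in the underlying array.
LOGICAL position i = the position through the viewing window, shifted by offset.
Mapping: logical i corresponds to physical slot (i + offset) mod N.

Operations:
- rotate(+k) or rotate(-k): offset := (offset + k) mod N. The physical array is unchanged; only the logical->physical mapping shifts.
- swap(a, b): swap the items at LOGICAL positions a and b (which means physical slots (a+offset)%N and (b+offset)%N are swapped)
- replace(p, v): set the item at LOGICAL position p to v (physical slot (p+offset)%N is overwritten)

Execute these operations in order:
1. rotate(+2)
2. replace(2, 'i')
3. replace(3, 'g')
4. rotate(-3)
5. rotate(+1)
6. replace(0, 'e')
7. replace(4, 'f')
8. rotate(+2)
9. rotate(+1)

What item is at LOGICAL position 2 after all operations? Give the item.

After op 1 (rotate(+2)): offset=2, physical=[A,B,C,D,E,F], logical=[C,D,E,F,A,B]
After op 2 (replace(2, 'i')): offset=2, physical=[A,B,C,D,i,F], logical=[C,D,i,F,A,B]
After op 3 (replace(3, 'g')): offset=2, physical=[A,B,C,D,i,g], logical=[C,D,i,g,A,B]
After op 4 (rotate(-3)): offset=5, physical=[A,B,C,D,i,g], logical=[g,A,B,C,D,i]
After op 5 (rotate(+1)): offset=0, physical=[A,B,C,D,i,g], logical=[A,B,C,D,i,g]
After op 6 (replace(0, 'e')): offset=0, physical=[e,B,C,D,i,g], logical=[e,B,C,D,i,g]
After op 7 (replace(4, 'f')): offset=0, physical=[e,B,C,D,f,g], logical=[e,B,C,D,f,g]
After op 8 (rotate(+2)): offset=2, physical=[e,B,C,D,f,g], logical=[C,D,f,g,e,B]
After op 9 (rotate(+1)): offset=3, physical=[e,B,C,D,f,g], logical=[D,f,g,e,B,C]

Answer: g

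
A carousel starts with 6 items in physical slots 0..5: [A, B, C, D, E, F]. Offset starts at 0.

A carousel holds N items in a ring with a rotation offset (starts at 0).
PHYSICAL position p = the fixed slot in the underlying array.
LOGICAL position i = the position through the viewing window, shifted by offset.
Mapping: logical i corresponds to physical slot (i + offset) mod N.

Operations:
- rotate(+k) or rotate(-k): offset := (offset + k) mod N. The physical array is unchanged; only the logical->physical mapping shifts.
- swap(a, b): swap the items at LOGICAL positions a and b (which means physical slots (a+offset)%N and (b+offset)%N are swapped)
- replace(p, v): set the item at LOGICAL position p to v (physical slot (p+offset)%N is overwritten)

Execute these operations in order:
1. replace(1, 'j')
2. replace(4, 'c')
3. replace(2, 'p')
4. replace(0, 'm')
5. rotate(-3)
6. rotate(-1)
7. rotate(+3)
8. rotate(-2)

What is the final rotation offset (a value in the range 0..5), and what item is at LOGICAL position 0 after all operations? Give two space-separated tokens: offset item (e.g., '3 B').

After op 1 (replace(1, 'j')): offset=0, physical=[A,j,C,D,E,F], logical=[A,j,C,D,E,F]
After op 2 (replace(4, 'c')): offset=0, physical=[A,j,C,D,c,F], logical=[A,j,C,D,c,F]
After op 3 (replace(2, 'p')): offset=0, physical=[A,j,p,D,c,F], logical=[A,j,p,D,c,F]
After op 4 (replace(0, 'm')): offset=0, physical=[m,j,p,D,c,F], logical=[m,j,p,D,c,F]
After op 5 (rotate(-3)): offset=3, physical=[m,j,p,D,c,F], logical=[D,c,F,m,j,p]
After op 6 (rotate(-1)): offset=2, physical=[m,j,p,D,c,F], logical=[p,D,c,F,m,j]
After op 7 (rotate(+3)): offset=5, physical=[m,j,p,D,c,F], logical=[F,m,j,p,D,c]
After op 8 (rotate(-2)): offset=3, physical=[m,j,p,D,c,F], logical=[D,c,F,m,j,p]

Answer: 3 D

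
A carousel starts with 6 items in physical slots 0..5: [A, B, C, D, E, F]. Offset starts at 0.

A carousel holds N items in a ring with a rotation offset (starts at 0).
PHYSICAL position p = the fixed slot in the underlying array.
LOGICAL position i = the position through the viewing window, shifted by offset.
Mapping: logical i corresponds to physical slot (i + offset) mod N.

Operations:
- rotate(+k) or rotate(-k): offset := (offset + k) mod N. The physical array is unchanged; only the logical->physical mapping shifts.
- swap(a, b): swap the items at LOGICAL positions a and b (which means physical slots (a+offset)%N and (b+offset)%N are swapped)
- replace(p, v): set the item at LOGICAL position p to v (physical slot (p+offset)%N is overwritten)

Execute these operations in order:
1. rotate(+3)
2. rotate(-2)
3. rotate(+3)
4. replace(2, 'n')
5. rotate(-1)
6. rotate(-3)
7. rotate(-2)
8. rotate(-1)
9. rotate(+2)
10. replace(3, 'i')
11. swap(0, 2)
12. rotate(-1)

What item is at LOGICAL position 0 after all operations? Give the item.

Answer: E

Derivation:
After op 1 (rotate(+3)): offset=3, physical=[A,B,C,D,E,F], logical=[D,E,F,A,B,C]
After op 2 (rotate(-2)): offset=1, physical=[A,B,C,D,E,F], logical=[B,C,D,E,F,A]
After op 3 (rotate(+3)): offset=4, physical=[A,B,C,D,E,F], logical=[E,F,A,B,C,D]
After op 4 (replace(2, 'n')): offset=4, physical=[n,B,C,D,E,F], logical=[E,F,n,B,C,D]
After op 5 (rotate(-1)): offset=3, physical=[n,B,C,D,E,F], logical=[D,E,F,n,B,C]
After op 6 (rotate(-3)): offset=0, physical=[n,B,C,D,E,F], logical=[n,B,C,D,E,F]
After op 7 (rotate(-2)): offset=4, physical=[n,B,C,D,E,F], logical=[E,F,n,B,C,D]
After op 8 (rotate(-1)): offset=3, physical=[n,B,C,D,E,F], logical=[D,E,F,n,B,C]
After op 9 (rotate(+2)): offset=5, physical=[n,B,C,D,E,F], logical=[F,n,B,C,D,E]
After op 10 (replace(3, 'i')): offset=5, physical=[n,B,i,D,E,F], logical=[F,n,B,i,D,E]
After op 11 (swap(0, 2)): offset=5, physical=[n,F,i,D,E,B], logical=[B,n,F,i,D,E]
After op 12 (rotate(-1)): offset=4, physical=[n,F,i,D,E,B], logical=[E,B,n,F,i,D]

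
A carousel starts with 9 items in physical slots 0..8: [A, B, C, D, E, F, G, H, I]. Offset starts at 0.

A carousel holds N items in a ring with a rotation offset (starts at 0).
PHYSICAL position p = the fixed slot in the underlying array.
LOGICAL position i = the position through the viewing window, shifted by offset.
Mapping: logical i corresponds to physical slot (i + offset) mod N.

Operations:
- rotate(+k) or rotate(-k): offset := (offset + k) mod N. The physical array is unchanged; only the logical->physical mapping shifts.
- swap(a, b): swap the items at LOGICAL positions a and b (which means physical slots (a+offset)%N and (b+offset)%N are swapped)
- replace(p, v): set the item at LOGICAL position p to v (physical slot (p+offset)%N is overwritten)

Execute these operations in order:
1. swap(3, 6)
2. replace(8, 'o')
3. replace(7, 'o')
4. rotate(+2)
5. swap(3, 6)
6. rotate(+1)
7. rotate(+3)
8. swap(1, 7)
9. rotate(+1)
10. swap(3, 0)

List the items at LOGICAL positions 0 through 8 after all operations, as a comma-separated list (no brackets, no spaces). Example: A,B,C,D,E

After op 1 (swap(3, 6)): offset=0, physical=[A,B,C,G,E,F,D,H,I], logical=[A,B,C,G,E,F,D,H,I]
After op 2 (replace(8, 'o')): offset=0, physical=[A,B,C,G,E,F,D,H,o], logical=[A,B,C,G,E,F,D,H,o]
After op 3 (replace(7, 'o')): offset=0, physical=[A,B,C,G,E,F,D,o,o], logical=[A,B,C,G,E,F,D,o,o]
After op 4 (rotate(+2)): offset=2, physical=[A,B,C,G,E,F,D,o,o], logical=[C,G,E,F,D,o,o,A,B]
After op 5 (swap(3, 6)): offset=2, physical=[A,B,C,G,E,o,D,o,F], logical=[C,G,E,o,D,o,F,A,B]
After op 6 (rotate(+1)): offset=3, physical=[A,B,C,G,E,o,D,o,F], logical=[G,E,o,D,o,F,A,B,C]
After op 7 (rotate(+3)): offset=6, physical=[A,B,C,G,E,o,D,o,F], logical=[D,o,F,A,B,C,G,E,o]
After op 8 (swap(1, 7)): offset=6, physical=[A,B,C,G,o,o,D,E,F], logical=[D,E,F,A,B,C,G,o,o]
After op 9 (rotate(+1)): offset=7, physical=[A,B,C,G,o,o,D,E,F], logical=[E,F,A,B,C,G,o,o,D]
After op 10 (swap(3, 0)): offset=7, physical=[A,E,C,G,o,o,D,B,F], logical=[B,F,A,E,C,G,o,o,D]

Answer: B,F,A,E,C,G,o,o,D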